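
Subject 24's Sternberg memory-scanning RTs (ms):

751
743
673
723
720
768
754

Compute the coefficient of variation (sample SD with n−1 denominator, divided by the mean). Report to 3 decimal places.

0.043

n = 7, Σ = 5132, M = 733.1429
Σ(x−M)² = 5958.857; s = √(5958.857/6) = 31.5142
CV = 31.5142 / 733.1429 = 0.04299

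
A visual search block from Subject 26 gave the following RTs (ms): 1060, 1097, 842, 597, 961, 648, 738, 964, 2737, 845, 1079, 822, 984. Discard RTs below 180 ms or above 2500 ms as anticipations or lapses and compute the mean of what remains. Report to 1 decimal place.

Excluded: 2737
Retained (n=12): Σ = 10637
Mean = 10637/12 = 886.4167

886.4 ms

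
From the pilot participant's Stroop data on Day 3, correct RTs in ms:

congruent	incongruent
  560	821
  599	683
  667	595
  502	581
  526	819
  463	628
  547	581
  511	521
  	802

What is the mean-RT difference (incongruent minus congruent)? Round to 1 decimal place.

M(congruent) = 4375/8 = 546.875
M(incongruent) = 6031/9 = 670.111
Difference = 670.111 − 546.875 = 123.236 ms

123.2 ms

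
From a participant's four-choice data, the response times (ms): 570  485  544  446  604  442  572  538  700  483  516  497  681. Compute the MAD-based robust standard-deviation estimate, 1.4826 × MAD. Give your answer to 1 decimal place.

78.6 ms

Sorted: 442, 446, 483, 485, 497, 516, 538, 544, 570, 572, 604, 681, 700 → median = 538
|x − 538| sorted: 0, 6, 22, 32, 34, 41, 53, 55, 66, 92, 96, 143, 162 → MAD = 53
Robust SD ≈ 1.4826 × 53 = 78.578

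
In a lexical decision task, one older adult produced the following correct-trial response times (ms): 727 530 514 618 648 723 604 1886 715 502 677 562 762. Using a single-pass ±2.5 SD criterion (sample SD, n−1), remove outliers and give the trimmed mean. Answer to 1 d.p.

631.8 ms

n = 13, ΣRT = 9468, M = 728.308
Σ(x−M)² = 1542422.77; s = √(1542422.77/12) = 358.518
Cutoffs: 728.308 ± 2.5·358.518 → [-168.0, 1624.6]
Outside: 1886 → excluded.
Retained (n=12): Σ = 7582, mean = 7582/12 = 631.833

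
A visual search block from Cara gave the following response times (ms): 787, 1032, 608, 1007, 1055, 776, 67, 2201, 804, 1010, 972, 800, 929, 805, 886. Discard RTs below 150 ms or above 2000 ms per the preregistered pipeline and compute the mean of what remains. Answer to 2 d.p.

Excluded: 67, 2201
Retained (n=13): Σ = 11471
Mean = 11471/13 = 882.3846

882.38 ms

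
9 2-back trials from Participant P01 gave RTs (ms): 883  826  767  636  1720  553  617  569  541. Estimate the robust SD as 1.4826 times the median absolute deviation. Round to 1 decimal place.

140.8 ms

Sorted: 541, 553, 569, 617, 636, 767, 826, 883, 1720 → median = 636
|x − 636| sorted: 0, 19, 67, 83, 95, 131, 190, 247, 1084 → MAD = 95
Robust SD ≈ 1.4826 × 95 = 140.847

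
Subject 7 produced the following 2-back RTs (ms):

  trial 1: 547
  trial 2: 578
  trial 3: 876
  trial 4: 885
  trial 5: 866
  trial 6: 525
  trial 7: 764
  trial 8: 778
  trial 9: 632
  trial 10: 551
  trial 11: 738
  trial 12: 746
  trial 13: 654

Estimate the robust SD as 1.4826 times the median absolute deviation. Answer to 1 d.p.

189.8 ms

Sorted: 525, 547, 551, 578, 632, 654, 738, 746, 764, 778, 866, 876, 885 → median = 738
|x − 738| sorted: 0, 8, 26, 40, 84, 106, 128, 138, 147, 160, 187, 191, 213 → MAD = 128
Robust SD ≈ 1.4826 × 128 = 189.773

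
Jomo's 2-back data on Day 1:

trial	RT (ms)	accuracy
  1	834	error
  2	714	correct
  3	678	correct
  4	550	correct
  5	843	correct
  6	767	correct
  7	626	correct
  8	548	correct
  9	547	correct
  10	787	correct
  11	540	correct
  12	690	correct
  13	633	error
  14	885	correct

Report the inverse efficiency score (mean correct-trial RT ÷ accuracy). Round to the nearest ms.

Correct trials (n=12): 714, 678, 550, 843, 767, 626, 548, 547, 787, 540, 690, 885
Mean correct RT = 8175/12 = 681.2500 ms
Proportion correct = 12/14
IES = 681.2500 / (12/14) = 794.792 ms

795 ms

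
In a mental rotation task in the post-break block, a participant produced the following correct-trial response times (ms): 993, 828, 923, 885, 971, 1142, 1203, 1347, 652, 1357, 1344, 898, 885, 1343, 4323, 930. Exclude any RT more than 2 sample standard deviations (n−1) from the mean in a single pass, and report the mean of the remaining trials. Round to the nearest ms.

n = 16, ΣRT = 20024, M = 1251.500
Σ(x−M)² = 10774770.00; s = √(10774770.00/15) = 847.536
Cutoffs: 1251.500 ± 2·847.536 → [-443.6, 2946.6]
Outside: 4323 → excluded.
Retained (n=15): Σ = 15701, mean = 15701/15 = 1046.733

1047 ms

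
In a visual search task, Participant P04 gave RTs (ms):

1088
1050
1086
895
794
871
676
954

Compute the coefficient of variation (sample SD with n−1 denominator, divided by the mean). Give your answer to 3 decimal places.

0.159

n = 8, Σ = 7414, M = 926.7500
Σ(x−M)² = 151909.500; s = √(151909.500/7) = 147.3138
CV = 147.3138 / 926.7500 = 0.15896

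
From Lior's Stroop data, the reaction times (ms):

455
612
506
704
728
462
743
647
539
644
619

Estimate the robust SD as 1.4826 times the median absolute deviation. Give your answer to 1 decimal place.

Sorted: 455, 462, 506, 539, 612, 619, 644, 647, 704, 728, 743 → median = 619
|x − 619| sorted: 0, 7, 25, 28, 80, 85, 109, 113, 124, 157, 164 → MAD = 85
Robust SD ≈ 1.4826 × 85 = 126.021

126.0 ms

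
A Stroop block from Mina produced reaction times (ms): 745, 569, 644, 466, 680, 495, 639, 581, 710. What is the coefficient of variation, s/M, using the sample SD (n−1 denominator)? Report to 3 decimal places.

n = 9, Σ = 5529, M = 614.3333
Σ(x−M)² = 71436.000; s = √(71436.000/8) = 94.4960
CV = 94.4960 / 614.3333 = 0.15382

0.154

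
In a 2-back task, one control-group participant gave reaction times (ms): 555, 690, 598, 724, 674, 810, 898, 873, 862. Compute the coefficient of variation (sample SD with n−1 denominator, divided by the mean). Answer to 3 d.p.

n = 9, Σ = 6684, M = 742.6667
Σ(x−M)² = 123874.000; s = √(123874.000/8) = 124.4357
CV = 124.4357 / 742.6667 = 0.16755

0.168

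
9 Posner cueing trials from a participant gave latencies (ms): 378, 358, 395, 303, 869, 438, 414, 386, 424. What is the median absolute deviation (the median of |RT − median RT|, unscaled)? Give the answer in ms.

Sorted: 303, 358, 378, 386, 395, 414, 424, 438, 869 → median = 395
|x − 395|: 17, 37, 0, 92, 474, 43, 19, 9, 29
Sorted deviations: 0, 9, 17, 19, 29, 37, 43, 92, 474 → MAD = 29

29 ms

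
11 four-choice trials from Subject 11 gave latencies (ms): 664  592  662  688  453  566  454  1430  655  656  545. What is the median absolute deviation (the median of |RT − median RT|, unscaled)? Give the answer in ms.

63 ms

Sorted: 453, 454, 545, 566, 592, 655, 656, 662, 664, 688, 1430 → median = 655
|x − 655|: 9, 63, 7, 33, 202, 89, 201, 775, 0, 1, 110
Sorted deviations: 0, 1, 7, 9, 33, 63, 89, 110, 201, 202, 775 → MAD = 63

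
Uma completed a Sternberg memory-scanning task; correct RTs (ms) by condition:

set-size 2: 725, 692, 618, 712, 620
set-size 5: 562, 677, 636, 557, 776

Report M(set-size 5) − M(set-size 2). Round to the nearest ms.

-32 ms

M(set-size 2) = 3367/5 = 673.400
M(set-size 5) = 3208/5 = 641.600
Difference = 641.600 − 673.400 = -31.800 ms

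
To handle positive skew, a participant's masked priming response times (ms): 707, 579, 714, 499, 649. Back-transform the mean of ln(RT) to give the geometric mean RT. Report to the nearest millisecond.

ln(RT): 6.5610, 6.3613, 6.5709, 6.2126, 6.4754
Mean ln(RT) = 32.1813/5 = 6.43625
Geometric mean = exp(6.43625) = 624.06 ms

624 ms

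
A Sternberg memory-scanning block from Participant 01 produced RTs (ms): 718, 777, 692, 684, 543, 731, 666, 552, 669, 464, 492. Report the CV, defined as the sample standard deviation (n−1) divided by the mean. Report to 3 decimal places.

0.164

n = 11, Σ = 6988, M = 635.2727
Σ(x−M)² = 109078.182; s = √(109078.182/10) = 104.4405
CV = 104.4405 / 635.2727 = 0.16440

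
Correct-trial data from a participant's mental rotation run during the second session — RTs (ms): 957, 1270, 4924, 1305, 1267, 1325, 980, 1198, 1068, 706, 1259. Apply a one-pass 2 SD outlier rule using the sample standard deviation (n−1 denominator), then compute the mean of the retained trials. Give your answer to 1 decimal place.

n = 11, ΣRT = 16259, M = 1478.091
Σ(x−M)² = 13425928.91; s = √(13425928.91/10) = 1158.703
Cutoffs: 1478.091 ± 2·1158.703 → [-839.3, 3795.5]
Outside: 4924 → excluded.
Retained (n=10): Σ = 11335, mean = 11335/10 = 1133.500

1133.5 ms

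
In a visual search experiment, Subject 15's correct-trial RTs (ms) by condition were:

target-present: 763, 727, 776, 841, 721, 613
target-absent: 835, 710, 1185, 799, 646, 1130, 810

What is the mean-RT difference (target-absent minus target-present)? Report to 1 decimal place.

133.4 ms

M(target-present) = 4441/6 = 740.167
M(target-absent) = 6115/7 = 873.571
Difference = 873.571 − 740.167 = 133.405 ms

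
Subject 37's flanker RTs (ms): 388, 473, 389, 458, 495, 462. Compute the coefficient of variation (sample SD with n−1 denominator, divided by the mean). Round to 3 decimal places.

0.101

n = 6, Σ = 2665, M = 444.1667
Σ(x−M)² = 10122.833; s = √(10122.833/5) = 44.9952
CV = 44.9952 / 444.1667 = 0.10130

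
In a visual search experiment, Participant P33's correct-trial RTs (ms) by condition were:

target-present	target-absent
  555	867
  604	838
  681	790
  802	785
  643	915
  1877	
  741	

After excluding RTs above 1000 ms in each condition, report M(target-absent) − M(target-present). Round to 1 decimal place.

target-present: exclude 1877
M(target-present) = 4026/6 = 671.000
M(target-absent) = 4195/5 = 839.000
Difference = 839.000 − 671.000 = 168.000 ms

168.0 ms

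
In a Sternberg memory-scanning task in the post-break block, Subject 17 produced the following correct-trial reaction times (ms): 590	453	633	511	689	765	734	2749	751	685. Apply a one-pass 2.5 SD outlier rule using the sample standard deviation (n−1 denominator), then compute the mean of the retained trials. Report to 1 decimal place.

645.7 ms

n = 10, ΣRT = 8560, M = 856.000
Σ(x−M)² = 4076688.00; s = √(4076688.00/9) = 673.027
Cutoffs: 856.000 ± 2.5·673.027 → [-826.6, 2538.6]
Outside: 2749 → excluded.
Retained (n=9): Σ = 5811, mean = 5811/9 = 645.667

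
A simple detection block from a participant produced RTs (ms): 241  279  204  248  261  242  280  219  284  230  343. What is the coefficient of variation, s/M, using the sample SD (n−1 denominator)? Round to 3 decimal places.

0.149

n = 11, Σ = 2831, M = 257.3636
Σ(x−M)² = 14696.545; s = √(14696.545/10) = 38.3361
CV = 38.3361 / 257.3636 = 0.14896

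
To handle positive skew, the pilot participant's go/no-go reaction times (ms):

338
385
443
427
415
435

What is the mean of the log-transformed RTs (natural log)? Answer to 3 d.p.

6.005

ln(RT): 5.8230, 5.9532, 6.0936, 6.0568, 6.0283, 6.0753
Σ ln(RT) = 36.0303
Mean = 36.0303/6 = 6.00504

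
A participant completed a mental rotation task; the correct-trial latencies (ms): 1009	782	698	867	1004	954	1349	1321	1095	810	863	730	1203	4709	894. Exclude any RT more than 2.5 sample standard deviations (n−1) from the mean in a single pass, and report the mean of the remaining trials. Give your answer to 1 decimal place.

969.9 ms

n = 15, ΣRT = 18288, M = 1219.200
Σ(x−M)² = 13608662.40; s = √(13608662.40/14) = 985.925
Cutoffs: 1219.200 ± 2.5·985.925 → [-1245.6, 3684.0]
Outside: 4709 → excluded.
Retained (n=14): Σ = 13579, mean = 13579/14 = 969.929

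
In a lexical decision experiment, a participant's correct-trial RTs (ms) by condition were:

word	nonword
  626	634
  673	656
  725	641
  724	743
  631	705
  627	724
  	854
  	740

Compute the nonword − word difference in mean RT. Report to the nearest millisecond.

44 ms

M(word) = 4006/6 = 667.667
M(nonword) = 5697/8 = 712.125
Difference = 712.125 − 667.667 = 44.458 ms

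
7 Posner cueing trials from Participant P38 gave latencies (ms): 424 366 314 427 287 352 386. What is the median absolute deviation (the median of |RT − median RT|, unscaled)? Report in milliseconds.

Sorted: 287, 314, 352, 366, 386, 424, 427 → median = 366
|x − 366|: 58, 0, 52, 61, 79, 14, 20
Sorted deviations: 0, 14, 20, 52, 58, 61, 79 → MAD = 52

52 ms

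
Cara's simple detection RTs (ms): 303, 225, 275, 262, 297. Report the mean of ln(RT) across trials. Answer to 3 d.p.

ln(RT): 5.7137, 5.4161, 5.6168, 5.5683, 5.6937
Σ ln(RT) = 28.0087
Mean = 28.0087/5 = 5.60174

5.602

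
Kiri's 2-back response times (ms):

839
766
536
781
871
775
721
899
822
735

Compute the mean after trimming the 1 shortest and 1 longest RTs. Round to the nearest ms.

789 ms

Sorted: 536, 721, 735, 766, 775, 781, 822, 839, 871, 899
Drop lowest 1 (536) and highest 1 (899)
Remaining (n=8): Σ = 6310, mean = 6310/8 = 788.750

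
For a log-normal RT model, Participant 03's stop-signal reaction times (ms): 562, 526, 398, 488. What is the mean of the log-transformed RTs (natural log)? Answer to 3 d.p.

6.193

ln(RT): 6.3315, 6.2653, 5.9865, 6.1903
Σ ln(RT) = 24.7736
Mean = 24.7736/4 = 6.19339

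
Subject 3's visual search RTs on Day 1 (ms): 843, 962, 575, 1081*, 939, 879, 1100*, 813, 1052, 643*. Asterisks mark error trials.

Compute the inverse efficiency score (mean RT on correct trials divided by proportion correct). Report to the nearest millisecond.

1237 ms

Correct trials (n=7): 843, 962, 575, 939, 879, 813, 1052
Mean correct RT = 6063/7 = 866.1429 ms
Proportion correct = 7/10
IES = 866.1429 / (7/10) = 1237.347 ms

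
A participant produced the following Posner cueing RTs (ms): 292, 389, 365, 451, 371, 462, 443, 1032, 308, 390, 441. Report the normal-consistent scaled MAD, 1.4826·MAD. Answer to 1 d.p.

Sorted: 292, 308, 365, 371, 389, 390, 441, 443, 451, 462, 1032 → median = 390
|x − 390| sorted: 0, 1, 19, 25, 51, 53, 61, 72, 82, 98, 642 → MAD = 53
Robust SD ≈ 1.4826 × 53 = 78.578

78.6 ms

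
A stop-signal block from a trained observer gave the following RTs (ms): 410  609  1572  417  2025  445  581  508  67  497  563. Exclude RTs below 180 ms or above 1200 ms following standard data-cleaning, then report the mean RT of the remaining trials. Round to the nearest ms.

504 ms

Excluded: 67, 1572, 2025
Retained (n=8): Σ = 4030
Mean = 4030/8 = 503.7500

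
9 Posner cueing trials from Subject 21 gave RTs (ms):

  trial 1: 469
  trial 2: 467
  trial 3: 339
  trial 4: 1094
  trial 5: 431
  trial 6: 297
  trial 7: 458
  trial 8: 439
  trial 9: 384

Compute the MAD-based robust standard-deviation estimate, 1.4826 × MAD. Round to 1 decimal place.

44.5 ms

Sorted: 297, 339, 384, 431, 439, 458, 467, 469, 1094 → median = 439
|x − 439| sorted: 0, 8, 19, 28, 30, 55, 100, 142, 655 → MAD = 30
Robust SD ≈ 1.4826 × 30 = 44.478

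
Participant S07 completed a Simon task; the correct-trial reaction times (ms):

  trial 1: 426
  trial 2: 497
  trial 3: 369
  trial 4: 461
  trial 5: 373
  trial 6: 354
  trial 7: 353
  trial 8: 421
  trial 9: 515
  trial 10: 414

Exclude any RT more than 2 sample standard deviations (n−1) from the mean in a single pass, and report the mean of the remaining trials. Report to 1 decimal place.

n = 10, ΣRT = 4183, M = 418.300
Σ(x−M)² = 30334.10; s = √(30334.10/9) = 58.056
Cutoffs: 418.300 ± 2·58.056 → [302.2, 534.4]
No RTs fall outside the cutoffs; all 10 retained. Mean = 4183/10 = 418.300

418.3 ms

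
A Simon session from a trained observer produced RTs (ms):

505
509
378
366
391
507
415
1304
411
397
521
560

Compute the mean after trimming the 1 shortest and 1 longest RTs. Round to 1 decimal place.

459.4 ms

Sorted: 366, 378, 391, 397, 411, 415, 505, 507, 509, 521, 560, 1304
Drop lowest 1 (366) and highest 1 (1304)
Remaining (n=10): Σ = 4594, mean = 4594/10 = 459.400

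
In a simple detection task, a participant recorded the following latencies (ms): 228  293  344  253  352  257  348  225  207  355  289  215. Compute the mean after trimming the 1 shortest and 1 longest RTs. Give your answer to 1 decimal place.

280.4 ms

Sorted: 207, 215, 225, 228, 253, 257, 289, 293, 344, 348, 352, 355
Drop lowest 1 (207) and highest 1 (355)
Remaining (n=10): Σ = 2804, mean = 2804/10 = 280.400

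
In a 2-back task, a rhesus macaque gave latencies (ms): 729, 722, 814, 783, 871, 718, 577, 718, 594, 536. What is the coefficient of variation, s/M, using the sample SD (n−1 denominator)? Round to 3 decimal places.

n = 10, Σ = 7062, M = 706.2000
Σ(x−M)² = 103975.600; s = √(103975.600/9) = 107.4842
CV = 107.4842 / 706.2000 = 0.15220

0.152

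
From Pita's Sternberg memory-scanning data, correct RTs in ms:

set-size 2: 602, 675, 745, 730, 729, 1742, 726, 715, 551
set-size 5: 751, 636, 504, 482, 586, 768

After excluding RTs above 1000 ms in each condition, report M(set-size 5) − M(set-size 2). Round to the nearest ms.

set-size 2: exclude 1742
M(set-size 2) = 5473/8 = 684.125
M(set-size 5) = 3727/6 = 621.167
Difference = 621.167 − 684.125 = -62.958 ms

-63 ms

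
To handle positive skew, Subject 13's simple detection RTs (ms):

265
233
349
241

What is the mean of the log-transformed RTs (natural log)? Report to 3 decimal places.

5.593

ln(RT): 5.5797, 5.4510, 5.8551, 5.4848
Σ ln(RT) = 22.3706
Mean = 22.3706/4 = 5.59266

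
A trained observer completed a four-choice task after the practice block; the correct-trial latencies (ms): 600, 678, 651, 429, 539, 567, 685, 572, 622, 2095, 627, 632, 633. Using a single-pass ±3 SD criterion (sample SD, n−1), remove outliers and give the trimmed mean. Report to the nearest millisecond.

n = 13, ΣRT = 9330, M = 717.692
Σ(x−M)² = 2109026.77; s = √(2109026.77/12) = 419.228
Cutoffs: 717.692 ± 3·419.228 → [-540.0, 1975.4]
Outside: 2095 → excluded.
Retained (n=12): Σ = 7235, mean = 7235/12 = 602.917

603 ms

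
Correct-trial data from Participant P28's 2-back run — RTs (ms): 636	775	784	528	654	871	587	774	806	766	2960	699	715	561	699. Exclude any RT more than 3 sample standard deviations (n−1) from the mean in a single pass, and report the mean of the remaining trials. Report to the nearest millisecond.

n = 15, ΣRT = 12815, M = 854.333
Σ(x−M)² = 4881421.33; s = √(4881421.33/14) = 590.485
Cutoffs: 854.333 ± 3·590.485 → [-917.1, 2625.8]
Outside: 2960 → excluded.
Retained (n=14): Σ = 9855, mean = 9855/14 = 703.929

704 ms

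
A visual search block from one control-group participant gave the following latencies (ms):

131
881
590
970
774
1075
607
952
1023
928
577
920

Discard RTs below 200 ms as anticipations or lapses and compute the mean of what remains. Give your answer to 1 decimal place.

845.2 ms

Excluded: 131
Retained (n=11): Σ = 9297
Mean = 9297/11 = 845.1818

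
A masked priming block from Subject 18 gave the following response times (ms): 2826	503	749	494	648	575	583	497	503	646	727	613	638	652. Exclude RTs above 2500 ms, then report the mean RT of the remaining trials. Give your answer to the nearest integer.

602 ms

Excluded: 2826
Retained (n=13): Σ = 7828
Mean = 7828/13 = 602.1538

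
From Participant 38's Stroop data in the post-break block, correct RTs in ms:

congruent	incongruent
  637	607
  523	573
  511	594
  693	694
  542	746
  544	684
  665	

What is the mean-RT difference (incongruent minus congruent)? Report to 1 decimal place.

61.8 ms

M(congruent) = 4115/7 = 587.857
M(incongruent) = 3898/6 = 649.667
Difference = 649.667 − 587.857 = 61.810 ms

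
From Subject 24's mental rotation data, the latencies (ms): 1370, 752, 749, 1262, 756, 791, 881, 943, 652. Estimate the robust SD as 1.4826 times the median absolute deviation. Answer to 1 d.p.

133.4 ms

Sorted: 652, 749, 752, 756, 791, 881, 943, 1262, 1370 → median = 791
|x − 791| sorted: 0, 35, 39, 42, 90, 139, 152, 471, 579 → MAD = 90
Robust SD ≈ 1.4826 × 90 = 133.434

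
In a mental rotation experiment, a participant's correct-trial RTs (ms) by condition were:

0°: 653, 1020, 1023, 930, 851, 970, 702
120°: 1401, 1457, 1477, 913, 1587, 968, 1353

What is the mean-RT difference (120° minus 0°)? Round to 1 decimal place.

M(0°) = 6149/7 = 878.429
M(120°) = 9156/7 = 1308.000
Difference = 1308.000 − 878.429 = 429.571 ms

429.6 ms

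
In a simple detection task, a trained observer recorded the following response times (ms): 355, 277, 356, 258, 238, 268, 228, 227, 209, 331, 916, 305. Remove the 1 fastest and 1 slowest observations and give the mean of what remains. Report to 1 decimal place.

Sorted: 209, 227, 228, 238, 258, 268, 277, 305, 331, 355, 356, 916
Drop lowest 1 (209) and highest 1 (916)
Remaining (n=10): Σ = 2843, mean = 2843/10 = 284.300

284.3 ms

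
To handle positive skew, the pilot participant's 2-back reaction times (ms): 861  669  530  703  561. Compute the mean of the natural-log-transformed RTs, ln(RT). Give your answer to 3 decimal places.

6.484

ln(RT): 6.7581, 6.5058, 6.2729, 6.5554, 6.3297
Σ ln(RT) = 32.4218
Mean = 32.4218/5 = 6.48437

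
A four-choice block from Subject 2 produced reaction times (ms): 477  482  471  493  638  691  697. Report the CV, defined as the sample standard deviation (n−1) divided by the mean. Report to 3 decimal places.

0.188

n = 7, Σ = 3949, M = 564.1429
Σ(x−M)² = 67276.857; s = √(67276.857/6) = 105.8906
CV = 105.8906 / 564.1429 = 0.18770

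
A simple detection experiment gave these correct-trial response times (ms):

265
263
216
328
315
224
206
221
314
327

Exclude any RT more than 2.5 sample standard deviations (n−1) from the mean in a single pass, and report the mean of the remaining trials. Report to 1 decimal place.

n = 10, ΣRT = 2679, M = 267.900
Σ(x−M)² = 22132.90; s = √(22132.90/9) = 49.590
Cutoffs: 267.900 ± 2.5·49.590 → [143.9, 391.9]
No RTs fall outside the cutoffs; all 10 retained. Mean = 2679/10 = 267.900

267.9 ms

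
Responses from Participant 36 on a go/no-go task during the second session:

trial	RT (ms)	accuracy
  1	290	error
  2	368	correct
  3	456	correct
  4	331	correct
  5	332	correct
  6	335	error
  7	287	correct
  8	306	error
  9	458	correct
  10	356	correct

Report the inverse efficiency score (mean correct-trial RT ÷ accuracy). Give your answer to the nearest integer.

528 ms

Correct trials (n=7): 368, 456, 331, 332, 287, 458, 356
Mean correct RT = 2588/7 = 369.7143 ms
Proportion correct = 7/10
IES = 369.7143 / (7/10) = 528.163 ms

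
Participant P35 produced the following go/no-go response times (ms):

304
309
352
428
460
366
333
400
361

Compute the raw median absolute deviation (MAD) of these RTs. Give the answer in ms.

Sorted: 304, 309, 333, 352, 361, 366, 400, 428, 460 → median = 361
|x − 361|: 57, 52, 9, 67, 99, 5, 28, 39, 0
Sorted deviations: 0, 5, 9, 28, 39, 52, 57, 67, 99 → MAD = 39

39 ms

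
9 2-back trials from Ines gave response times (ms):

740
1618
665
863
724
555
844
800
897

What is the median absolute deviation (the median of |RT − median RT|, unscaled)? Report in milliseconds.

Sorted: 555, 665, 724, 740, 800, 844, 863, 897, 1618 → median = 800
|x − 800|: 60, 818, 135, 63, 76, 245, 44, 0, 97
Sorted deviations: 0, 44, 60, 63, 76, 97, 135, 245, 818 → MAD = 76

76 ms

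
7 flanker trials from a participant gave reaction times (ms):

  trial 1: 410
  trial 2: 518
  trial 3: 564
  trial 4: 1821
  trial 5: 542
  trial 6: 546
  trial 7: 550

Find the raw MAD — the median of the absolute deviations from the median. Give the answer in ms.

18 ms

Sorted: 410, 518, 542, 546, 550, 564, 1821 → median = 546
|x − 546|: 136, 28, 18, 1275, 4, 0, 4
Sorted deviations: 0, 4, 4, 18, 28, 136, 1275 → MAD = 18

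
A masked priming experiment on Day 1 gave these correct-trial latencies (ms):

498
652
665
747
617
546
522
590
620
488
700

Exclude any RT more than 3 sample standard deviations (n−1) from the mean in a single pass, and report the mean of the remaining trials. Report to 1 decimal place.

n = 11, ΣRT = 6645, M = 604.091
Σ(x−M)² = 71090.91; s = √(71090.91/10) = 84.315
Cutoffs: 604.091 ± 3·84.315 → [351.1, 857.0]
No RTs fall outside the cutoffs; all 11 retained. Mean = 6645/11 = 604.091

604.1 ms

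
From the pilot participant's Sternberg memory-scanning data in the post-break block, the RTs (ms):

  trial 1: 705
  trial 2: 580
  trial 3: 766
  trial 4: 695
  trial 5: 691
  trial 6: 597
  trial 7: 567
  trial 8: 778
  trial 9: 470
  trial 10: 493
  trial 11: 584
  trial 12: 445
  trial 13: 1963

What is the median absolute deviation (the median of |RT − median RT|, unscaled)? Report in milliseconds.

104 ms

Sorted: 445, 470, 493, 567, 580, 584, 597, 691, 695, 705, 766, 778, 1963 → median = 597
|x − 597|: 108, 17, 169, 98, 94, 0, 30, 181, 127, 104, 13, 152, 1366
Sorted deviations: 0, 13, 17, 30, 94, 98, 104, 108, 127, 152, 169, 181, 1366 → MAD = 104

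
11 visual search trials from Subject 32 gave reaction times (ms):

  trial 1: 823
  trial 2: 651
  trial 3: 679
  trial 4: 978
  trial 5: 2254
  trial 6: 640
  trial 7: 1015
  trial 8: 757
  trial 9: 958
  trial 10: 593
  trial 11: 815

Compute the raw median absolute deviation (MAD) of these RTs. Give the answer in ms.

163 ms

Sorted: 593, 640, 651, 679, 757, 815, 823, 958, 978, 1015, 2254 → median = 815
|x − 815|: 8, 164, 136, 163, 1439, 175, 200, 58, 143, 222, 0
Sorted deviations: 0, 8, 58, 136, 143, 163, 164, 175, 200, 222, 1439 → MAD = 163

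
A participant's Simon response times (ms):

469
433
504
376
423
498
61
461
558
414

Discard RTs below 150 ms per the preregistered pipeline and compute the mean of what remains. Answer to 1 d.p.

Excluded: 61
Retained (n=9): Σ = 4136
Mean = 4136/9 = 459.5556

459.6 ms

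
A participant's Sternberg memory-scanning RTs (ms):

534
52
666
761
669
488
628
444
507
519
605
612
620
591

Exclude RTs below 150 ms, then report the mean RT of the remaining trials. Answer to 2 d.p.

588.00 ms

Excluded: 52
Retained (n=13): Σ = 7644
Mean = 7644/13 = 588.0000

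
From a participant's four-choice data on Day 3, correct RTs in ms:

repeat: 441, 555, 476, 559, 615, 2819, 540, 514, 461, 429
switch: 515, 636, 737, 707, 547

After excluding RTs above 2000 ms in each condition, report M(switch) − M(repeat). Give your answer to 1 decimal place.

118.4 ms

repeat: exclude 2819
M(repeat) = 4590/9 = 510.000
M(switch) = 3142/5 = 628.400
Difference = 628.400 − 510.000 = 118.400 ms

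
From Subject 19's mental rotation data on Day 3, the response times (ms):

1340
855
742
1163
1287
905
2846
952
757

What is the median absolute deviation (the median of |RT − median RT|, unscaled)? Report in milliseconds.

Sorted: 742, 757, 855, 905, 952, 1163, 1287, 1340, 2846 → median = 952
|x − 952|: 388, 97, 210, 211, 335, 47, 1894, 0, 195
Sorted deviations: 0, 47, 97, 195, 210, 211, 335, 388, 1894 → MAD = 210

210 ms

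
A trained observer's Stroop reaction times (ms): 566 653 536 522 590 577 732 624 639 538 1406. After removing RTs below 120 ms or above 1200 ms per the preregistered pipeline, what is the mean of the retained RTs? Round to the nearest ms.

598 ms

Excluded: 1406
Retained (n=10): Σ = 5977
Mean = 5977/10 = 597.7000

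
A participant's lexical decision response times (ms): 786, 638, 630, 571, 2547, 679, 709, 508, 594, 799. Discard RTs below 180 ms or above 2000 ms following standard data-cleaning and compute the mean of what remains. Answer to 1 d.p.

Excluded: 2547
Retained (n=9): Σ = 5914
Mean = 5914/9 = 657.1111

657.1 ms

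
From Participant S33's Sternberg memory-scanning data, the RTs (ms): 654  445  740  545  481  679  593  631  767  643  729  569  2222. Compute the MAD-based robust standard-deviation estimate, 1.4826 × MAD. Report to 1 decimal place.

Sorted: 445, 481, 545, 569, 593, 631, 643, 654, 679, 729, 740, 767, 2222 → median = 643
|x − 643| sorted: 0, 11, 12, 36, 50, 74, 86, 97, 98, 124, 162, 198, 1579 → MAD = 86
Robust SD ≈ 1.4826 × 86 = 127.504

127.5 ms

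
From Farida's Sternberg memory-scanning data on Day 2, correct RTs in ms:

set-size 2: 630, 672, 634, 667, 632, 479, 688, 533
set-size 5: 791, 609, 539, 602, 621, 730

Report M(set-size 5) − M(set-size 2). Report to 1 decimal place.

M(set-size 2) = 4935/8 = 616.875
M(set-size 5) = 3892/6 = 648.667
Difference = 648.667 − 616.875 = 31.792 ms

31.8 ms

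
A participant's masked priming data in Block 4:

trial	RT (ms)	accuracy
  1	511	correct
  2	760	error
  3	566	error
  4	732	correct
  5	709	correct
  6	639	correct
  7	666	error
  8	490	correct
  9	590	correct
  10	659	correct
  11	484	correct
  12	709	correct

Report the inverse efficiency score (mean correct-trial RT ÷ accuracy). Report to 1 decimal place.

818.2 ms

Correct trials (n=9): 511, 732, 709, 639, 490, 590, 659, 484, 709
Mean correct RT = 5523/9 = 613.6667 ms
Proportion correct = 9/12
IES = 613.6667 / (9/12) = 818.222 ms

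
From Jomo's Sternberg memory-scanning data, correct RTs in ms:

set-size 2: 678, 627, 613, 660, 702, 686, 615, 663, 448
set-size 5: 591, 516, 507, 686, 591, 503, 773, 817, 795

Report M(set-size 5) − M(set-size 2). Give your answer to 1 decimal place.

9.7 ms

M(set-size 2) = 5692/9 = 632.444
M(set-size 5) = 5779/9 = 642.111
Difference = 642.111 − 632.444 = 9.667 ms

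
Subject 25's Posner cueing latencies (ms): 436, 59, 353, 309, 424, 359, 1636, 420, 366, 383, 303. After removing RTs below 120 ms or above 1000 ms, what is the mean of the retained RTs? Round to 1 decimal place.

372.6 ms

Excluded: 59, 1636
Retained (n=9): Σ = 3353
Mean = 3353/9 = 372.5556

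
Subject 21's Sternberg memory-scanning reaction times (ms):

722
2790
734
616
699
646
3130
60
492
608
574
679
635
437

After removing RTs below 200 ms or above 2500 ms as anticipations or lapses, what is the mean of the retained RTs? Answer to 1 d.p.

Excluded: 60, 2790, 3130
Retained (n=11): Σ = 6842
Mean = 6842/11 = 622.0000

622.0 ms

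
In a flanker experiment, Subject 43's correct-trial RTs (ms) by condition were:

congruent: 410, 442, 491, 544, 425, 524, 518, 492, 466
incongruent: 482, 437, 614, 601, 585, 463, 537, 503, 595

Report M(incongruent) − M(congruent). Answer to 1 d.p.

56.1 ms

M(congruent) = 4312/9 = 479.111
M(incongruent) = 4817/9 = 535.222
Difference = 535.222 − 479.111 = 56.111 ms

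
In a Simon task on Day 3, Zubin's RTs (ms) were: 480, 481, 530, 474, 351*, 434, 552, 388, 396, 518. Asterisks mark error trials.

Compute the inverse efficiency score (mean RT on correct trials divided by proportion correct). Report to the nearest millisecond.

Correct trials (n=9): 480, 481, 530, 474, 434, 552, 388, 396, 518
Mean correct RT = 4253/9 = 472.5556 ms
Proportion correct = 9/10
IES = 472.5556 / (9/10) = 525.062 ms

525 ms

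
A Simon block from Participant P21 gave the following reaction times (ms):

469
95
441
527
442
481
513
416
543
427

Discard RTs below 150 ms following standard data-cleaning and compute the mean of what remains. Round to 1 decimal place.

Excluded: 95
Retained (n=9): Σ = 4259
Mean = 4259/9 = 473.2222

473.2 ms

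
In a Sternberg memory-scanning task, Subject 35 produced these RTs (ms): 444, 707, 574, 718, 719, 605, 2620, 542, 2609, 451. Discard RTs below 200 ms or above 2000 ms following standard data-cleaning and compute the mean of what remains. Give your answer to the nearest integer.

595 ms

Excluded: 2609, 2620
Retained (n=8): Σ = 4760
Mean = 4760/8 = 595.0000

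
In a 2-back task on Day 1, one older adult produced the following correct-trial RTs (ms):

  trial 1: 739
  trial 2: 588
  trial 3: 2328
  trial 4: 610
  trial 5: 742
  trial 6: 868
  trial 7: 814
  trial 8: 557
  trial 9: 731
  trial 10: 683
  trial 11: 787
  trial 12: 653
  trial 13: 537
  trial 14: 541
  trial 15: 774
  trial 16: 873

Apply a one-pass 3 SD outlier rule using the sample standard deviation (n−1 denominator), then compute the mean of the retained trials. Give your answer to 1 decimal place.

n = 16, ΣRT = 12825, M = 801.562
Σ(x−M)² = 2669225.94; s = √(2669225.94/15) = 421.839
Cutoffs: 801.562 ± 3·421.839 → [-464.0, 2067.1]
Outside: 2328 → excluded.
Retained (n=15): Σ = 10497, mean = 10497/15 = 699.800

699.8 ms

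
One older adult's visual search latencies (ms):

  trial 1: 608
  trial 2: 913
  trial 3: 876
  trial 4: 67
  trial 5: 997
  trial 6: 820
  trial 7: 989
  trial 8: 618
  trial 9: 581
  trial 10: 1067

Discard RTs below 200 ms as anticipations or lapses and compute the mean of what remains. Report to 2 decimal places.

829.89 ms

Excluded: 67
Retained (n=9): Σ = 7469
Mean = 7469/9 = 829.8889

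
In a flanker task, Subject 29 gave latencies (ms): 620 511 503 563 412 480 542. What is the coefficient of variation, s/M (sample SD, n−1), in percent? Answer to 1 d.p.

12.7%

n = 7, Σ = 3631, M = 518.7143
Σ(x−M)² = 25955.429; s = √(25955.429/6) = 65.7716
CV = 65.7716 / 518.7143 = 0.12680 = 12.680%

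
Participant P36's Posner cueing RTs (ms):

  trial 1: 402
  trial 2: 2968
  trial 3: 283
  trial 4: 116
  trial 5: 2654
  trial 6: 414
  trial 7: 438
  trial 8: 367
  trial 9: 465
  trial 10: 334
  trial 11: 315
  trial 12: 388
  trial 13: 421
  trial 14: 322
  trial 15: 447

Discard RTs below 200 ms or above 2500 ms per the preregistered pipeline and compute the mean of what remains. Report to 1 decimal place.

383.0 ms

Excluded: 116, 2654, 2968
Retained (n=12): Σ = 4596
Mean = 4596/12 = 383.0000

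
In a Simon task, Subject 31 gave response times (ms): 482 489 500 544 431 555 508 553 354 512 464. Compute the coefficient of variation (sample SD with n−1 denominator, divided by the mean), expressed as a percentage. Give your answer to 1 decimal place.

12.0%

n = 11, Σ = 5392, M = 490.1818
Σ(x−M)² = 34735.636; s = √(34735.636/10) = 58.9369
CV = 58.9369 / 490.1818 = 0.12023 = 12.023%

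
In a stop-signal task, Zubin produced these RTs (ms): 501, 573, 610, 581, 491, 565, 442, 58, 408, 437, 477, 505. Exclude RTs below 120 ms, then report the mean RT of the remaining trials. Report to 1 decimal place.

508.2 ms

Excluded: 58
Retained (n=11): Σ = 5590
Mean = 5590/11 = 508.1818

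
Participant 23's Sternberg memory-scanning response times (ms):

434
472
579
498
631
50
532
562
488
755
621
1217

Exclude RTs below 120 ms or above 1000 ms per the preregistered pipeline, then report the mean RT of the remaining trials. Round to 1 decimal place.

Excluded: 50, 1217
Retained (n=10): Σ = 5572
Mean = 5572/10 = 557.2000

557.2 ms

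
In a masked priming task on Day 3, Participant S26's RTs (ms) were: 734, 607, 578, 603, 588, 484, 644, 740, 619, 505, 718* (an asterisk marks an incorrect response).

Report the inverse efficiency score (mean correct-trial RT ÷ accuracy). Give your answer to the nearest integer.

Correct trials (n=10): 734, 607, 578, 603, 588, 484, 644, 740, 619, 505
Mean correct RT = 6102/10 = 610.2000 ms
Proportion correct = 10/11
IES = 610.2000 / (10/11) = 671.220 ms

671 ms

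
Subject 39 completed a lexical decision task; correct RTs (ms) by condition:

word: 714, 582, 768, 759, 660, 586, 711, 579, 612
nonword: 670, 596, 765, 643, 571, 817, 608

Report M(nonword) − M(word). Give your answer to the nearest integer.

4 ms

M(word) = 5971/9 = 663.444
M(nonword) = 4670/7 = 667.143
Difference = 667.143 − 663.444 = 3.698 ms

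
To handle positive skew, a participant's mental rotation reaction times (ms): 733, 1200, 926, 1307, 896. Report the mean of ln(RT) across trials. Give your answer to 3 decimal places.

6.898

ln(RT): 6.5971, 7.0901, 6.8309, 7.1755, 6.7979
Σ ln(RT) = 34.4915
Mean = 34.4915/5 = 6.89831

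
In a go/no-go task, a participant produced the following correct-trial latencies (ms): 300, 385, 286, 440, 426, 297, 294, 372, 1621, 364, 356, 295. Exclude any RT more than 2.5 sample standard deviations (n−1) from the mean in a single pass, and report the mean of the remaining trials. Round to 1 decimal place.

346.8 ms

n = 12, ΣRT = 5436, M = 453.000
Σ(x−M)² = 1519516.00; s = √(1519516.00/11) = 371.669
Cutoffs: 453.000 ± 2.5·371.669 → [-476.2, 1382.2]
Outside: 1621 → excluded.
Retained (n=11): Σ = 3815, mean = 3815/11 = 346.818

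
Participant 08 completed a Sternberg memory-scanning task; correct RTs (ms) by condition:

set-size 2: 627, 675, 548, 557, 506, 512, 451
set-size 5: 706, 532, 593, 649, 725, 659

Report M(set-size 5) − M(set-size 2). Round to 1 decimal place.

M(set-size 2) = 3876/7 = 553.714
M(set-size 5) = 3864/6 = 644.000
Difference = 644.000 − 553.714 = 90.286 ms

90.3 ms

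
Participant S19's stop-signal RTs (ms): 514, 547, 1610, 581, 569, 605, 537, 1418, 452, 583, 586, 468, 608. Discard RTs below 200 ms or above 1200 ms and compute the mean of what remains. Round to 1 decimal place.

Excluded: 1418, 1610
Retained (n=11): Σ = 6050
Mean = 6050/11 = 550.0000

550.0 ms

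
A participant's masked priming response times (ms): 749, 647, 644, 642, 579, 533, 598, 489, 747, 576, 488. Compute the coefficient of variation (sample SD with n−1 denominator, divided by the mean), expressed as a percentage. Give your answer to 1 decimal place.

n = 11, Σ = 6692, M = 608.3636
Σ(x−M)² = 79324.545; s = √(79324.545/10) = 89.0643
CV = 89.0643 / 608.3636 = 0.14640 = 14.640%

14.6%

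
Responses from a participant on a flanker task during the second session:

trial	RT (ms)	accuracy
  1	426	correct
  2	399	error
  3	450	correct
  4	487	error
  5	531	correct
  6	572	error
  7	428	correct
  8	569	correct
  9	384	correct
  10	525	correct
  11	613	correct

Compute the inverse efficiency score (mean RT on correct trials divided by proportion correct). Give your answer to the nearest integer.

Correct trials (n=8): 426, 450, 531, 428, 569, 384, 525, 613
Mean correct RT = 3926/8 = 490.7500 ms
Proportion correct = 8/11
IES = 490.7500 / (8/11) = 674.781 ms

675 ms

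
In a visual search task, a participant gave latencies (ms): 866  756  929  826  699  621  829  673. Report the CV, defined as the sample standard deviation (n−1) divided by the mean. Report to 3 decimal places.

0.136

n = 8, Σ = 6199, M = 774.8750
Σ(x−M)² = 77770.875; s = √(77770.875/7) = 105.4046
CV = 105.4046 / 774.8750 = 0.13603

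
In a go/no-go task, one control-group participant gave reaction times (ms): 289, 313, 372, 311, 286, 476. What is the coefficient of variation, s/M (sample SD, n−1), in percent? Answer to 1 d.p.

21.4%

n = 6, Σ = 2047, M = 341.1667
Σ(x−M)² = 26598.833; s = √(26598.833/5) = 72.9367
CV = 72.9367 / 341.1667 = 0.21379 = 21.379%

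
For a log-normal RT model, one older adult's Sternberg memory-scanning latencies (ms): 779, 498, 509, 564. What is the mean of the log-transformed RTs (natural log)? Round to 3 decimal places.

6.359

ln(RT): 6.6580, 6.2106, 6.2324, 6.3351
Σ ln(RT) = 25.4361
Mean = 25.4361/4 = 6.35903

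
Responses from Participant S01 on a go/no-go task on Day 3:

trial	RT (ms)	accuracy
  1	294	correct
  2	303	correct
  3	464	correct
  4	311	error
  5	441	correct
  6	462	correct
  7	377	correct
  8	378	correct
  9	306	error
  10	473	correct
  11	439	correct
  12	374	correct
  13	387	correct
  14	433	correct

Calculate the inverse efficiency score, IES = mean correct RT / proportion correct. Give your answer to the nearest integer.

Correct trials (n=12): 294, 303, 464, 441, 462, 377, 378, 473, 439, 374, 387, 433
Mean correct RT = 4825/12 = 402.0833 ms
Proportion correct = 12/14
IES = 402.0833 / (12/14) = 469.097 ms

469 ms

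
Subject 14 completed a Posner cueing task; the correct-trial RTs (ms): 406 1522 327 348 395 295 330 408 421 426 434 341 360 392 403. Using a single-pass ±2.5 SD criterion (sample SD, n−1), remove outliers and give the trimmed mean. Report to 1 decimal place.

n = 15, ΣRT = 6808, M = 453.867
Σ(x−M)² = 1246869.73; s = √(1246869.73/14) = 298.433
Cutoffs: 453.867 ± 2.5·298.433 → [-292.2, 1199.9]
Outside: 1522 → excluded.
Retained (n=14): Σ = 5286, mean = 5286/14 = 377.571

377.6 ms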